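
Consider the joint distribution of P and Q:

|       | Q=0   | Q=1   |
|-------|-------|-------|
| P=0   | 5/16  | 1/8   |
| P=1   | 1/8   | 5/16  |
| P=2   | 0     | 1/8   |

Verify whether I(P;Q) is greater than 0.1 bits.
Marginal P(P) (row sums):
  P(P=0) = 5/16 + 1/8 = 7/16
  P(P=1) = 1/8 + 5/16 = 7/16
  P(P=2) = 0 + 1/8 = 1/8
Marginal P(Q) (column sums):
  P(Q=0) = 5/16 + 1/8 + 0 = 7/16
  P(Q=1) = 1/8 + 5/16 + 1/8 = 9/16

H(P) = -[(7/16)·log₂(7/16) + (7/16)·log₂(7/16) + (1/8)·log₂(1/8)]
  = 0.5218 + 0.5218 + 0.3750
  = 1.4186 bits
H(Q) = -[(7/16)·log₂(7/16) + (9/16)·log₂(9/16)]
  = 0.5218 + 0.4669
  = 0.9887 bits
H(P,Q) = -[(5/16)·log₂(5/16) + (1/8)·log₂(1/8) + (1/8)·log₂(1/8) + (5/16)·log₂(5/16) + (1/8)·log₂(1/8)]
  = 0.5244 + 0.3750 + 0.3750 + 0.5244 + 0.3750
  = 2.1738 bits

I(P;Q) = H(P) + H(Q) - H(P,Q)
  = 1.4186 + 0.9887 - 2.1738
  = 0.2335 bits

Yes. I(P;Q) = 0.2335 bits, which is > 0.1 bits.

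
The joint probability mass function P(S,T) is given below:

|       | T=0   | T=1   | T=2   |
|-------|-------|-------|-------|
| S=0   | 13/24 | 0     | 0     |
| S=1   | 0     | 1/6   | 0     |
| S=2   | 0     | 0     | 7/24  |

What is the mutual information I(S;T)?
Marginal P(S) (row sums):
  P(S=0) = 13/24 + 0 + 0 = 13/24
  P(S=1) = 0 + 1/6 + 0 = 1/6
  P(S=2) = 0 + 0 + 7/24 = 7/24
Marginal P(T) (column sums):
  P(T=0) = 13/24 + 0 + 0 = 13/24
  P(T=1) = 0 + 1/6 + 0 = 1/6
  P(T=2) = 0 + 0 + 7/24 = 7/24

H(S) = -[(13/24)·log₂(13/24) + (1/6)·log₂(1/6) + (7/24)·log₂(7/24)]
  = 0.4791 + 0.4308 + 0.5185
  = 1.4284 bits
H(T) = -[(13/24)·log₂(13/24) + (1/6)·log₂(1/6) + (7/24)·log₂(7/24)]
  = 0.4791 + 0.4308 + 0.5185
  = 1.4284 bits
H(S,T) = -[(13/24)·log₂(13/24) + (1/6)·log₂(1/6) + (7/24)·log₂(7/24)]
  = 0.4791 + 0.4308 + 0.5185
  = 1.4284 bits

I(S;T) = H(S) + H(T) - H(S,T)
  = 1.4284 + 1.4284 - 1.4284
  = 1.4284 bits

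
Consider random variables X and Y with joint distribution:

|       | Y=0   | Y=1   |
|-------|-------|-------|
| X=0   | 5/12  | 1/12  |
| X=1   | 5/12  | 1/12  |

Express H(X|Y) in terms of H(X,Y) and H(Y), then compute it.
H(X|Y) = H(X,Y) - H(Y)

Marginal P(Y) (column sums):
  P(Y=0) = 5/12 + 5/12 = 5/6
  P(Y=1) = 1/12 + 1/12 = 1/6

H(X,Y) = -[(5/12)·log₂(5/12) + (1/12)·log₂(1/12) + (5/12)·log₂(5/12) + (1/12)·log₂(1/12)]
  = 0.5263 + 0.2987 + 0.5263 + 0.2987
  = 1.6500 bits
H(Y) = -[(5/6)·log₂(5/6) + (1/6)·log₂(1/6)]
  = 0.2192 + 0.4308
  = 0.6500 bits

H(X|Y) = 1.6500 - 0.6500 = 1.0000 bits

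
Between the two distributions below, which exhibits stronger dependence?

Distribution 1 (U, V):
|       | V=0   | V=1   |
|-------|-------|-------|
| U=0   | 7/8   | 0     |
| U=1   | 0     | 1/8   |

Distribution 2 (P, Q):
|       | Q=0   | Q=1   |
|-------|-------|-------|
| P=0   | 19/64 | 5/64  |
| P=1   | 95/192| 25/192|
Distribution 1 (U, V):
Marginal P(U) (row sums):
  P(U=0) = 7/8 + 0 = 7/8
  P(U=1) = 0 + 1/8 = 1/8
Marginal P(V) (column sums):
  P(V=0) = 7/8 + 0 = 7/8
  P(V=1) = 0 + 1/8 = 1/8

H(U) = -[(7/8)·log₂(7/8) + (1/8)·log₂(1/8)]
  = 0.1686 + 0.3750
  = 0.5436 bits
H(V) = -[(7/8)·log₂(7/8) + (1/8)·log₂(1/8)]
  = 0.1686 + 0.3750
  = 0.5436 bits
H(U,V) = -[(7/8)·log₂(7/8) + (1/8)·log₂(1/8)]
  = 0.1686 + 0.3750
  = 0.5436 bits

I(U;V) = H(U) + H(V) - H(U,V)
  = 0.5436 + 0.5436 - 0.5436
  = 0.5436 bits

Distribution 2 (P, Q):
Marginal P(P) (row sums):
  P(P=0) = 19/64 + 5/64 = 3/8
  P(P=1) = 95/192 + 25/192 = 5/8
Marginal P(Q) (column sums):
  P(Q=0) = 19/64 + 95/192 = 19/24
  P(Q=1) = 5/64 + 25/192 = 5/24

H(P) = -[(3/8)·log₂(3/8) + (5/8)·log₂(5/8)]
  = 0.5306 + 0.4238
  = 0.9544 bits
H(Q) = -[(19/24)·log₂(19/24) + (5/24)·log₂(5/24)]
  = 0.2668 + 0.4715
  = 0.7383 bits
H(P,Q) = -[(19/64)·log₂(19/64) + (5/64)·log₂(5/64) + (95/192)·log₂(95/192) + (25/192)·log₂(25/192)]
  = 0.5201 + 0.2873 + 0.5023 + 0.3830
  = 1.6927 bits

I(P;Q) = H(P) + H(Q) - H(P,Q)
  = 0.9544 + 0.7383 - 1.6927
  = 0.0000 bits

I(U;V) = 0.5436 bits > I(P;Q) = 0.0000 bits, so (U, V) has the higher mutual information (stronger dependence).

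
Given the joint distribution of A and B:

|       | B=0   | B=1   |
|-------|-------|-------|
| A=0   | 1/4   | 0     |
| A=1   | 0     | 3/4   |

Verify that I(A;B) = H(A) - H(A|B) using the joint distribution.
Left side, from I(A;B) = H(A) + H(B) - H(A,B):
Marginal P(A) (row sums):
  P(A=0) = 1/4 + 0 = 1/4
  P(A=1) = 0 + 3/4 = 3/4
Marginal P(B) (column sums):
  P(B=0) = 1/4 + 0 = 1/4
  P(B=1) = 0 + 3/4 = 3/4

H(A) = -[(1/4)·log₂(1/4) + (3/4)·log₂(3/4)]
  = 0.5000 + 0.3113
  = 0.8113 bits
H(B) = -[(1/4)·log₂(1/4) + (3/4)·log₂(3/4)]
  = 0.5000 + 0.3113
  = 0.8113 bits
H(A,B) = -[(1/4)·log₂(1/4) + (3/4)·log₂(3/4)]
  = 0.5000 + 0.3113
  = 0.8113 bits

I(A;B) = H(A) + H(B) - H(A,B)
  = 0.8113 + 0.8113 - 0.8113
  = 0.8113 bits

Right side, with H(A|B) computed directly from the conditional probabilities:
H(A|B) = -Σ P(A,B)·log₂ P(A|B), where P(A|B) = P(A,B) / P(B)
  (cells with P(A,B) = 0 contribute 0)
  (A=0,B=0): P(A|B) = (1/4)/(1/4) = 1;  -(1/4)·log₂(1) = 0.0000
  (A=1,B=1): P(A|B) = (3/4)/(3/4) = 1;  -(3/4)·log₂(1) = 0.0000
H(A|B) = 0.0000 + 0.0000
  = 0.0000 bits
H(A) - H(A|B) = 0.8113 - 0.0000 = 0.8113 bits

Both sides equal 0.8113 bits, so I(A;B) = H(A) - H(A|B) ✓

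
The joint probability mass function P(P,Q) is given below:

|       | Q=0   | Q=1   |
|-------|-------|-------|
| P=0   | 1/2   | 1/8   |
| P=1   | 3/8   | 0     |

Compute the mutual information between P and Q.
Marginal P(P) (row sums):
  P(P=0) = 1/2 + 1/8 = 5/8
  P(P=1) = 3/8 + 0 = 3/8
Marginal P(Q) (column sums):
  P(Q=0) = 1/2 + 3/8 = 7/8
  P(Q=1) = 1/8 + 0 = 1/8

H(P) = -[(5/8)·log₂(5/8) + (3/8)·log₂(3/8)]
  = 0.4238 + 0.5306
  = 0.9544 bits
H(Q) = -[(7/8)·log₂(7/8) + (1/8)·log₂(1/8)]
  = 0.1686 + 0.3750
  = 0.5436 bits
H(P,Q) = -[(1/2)·log₂(1/2) + (1/8)·log₂(1/8) + (3/8)·log₂(3/8)]
  = 0.5000 + 0.3750 + 0.5306
  = 1.4056 bits

I(P;Q) = H(P) + H(Q) - H(P,Q)
  = 0.9544 + 0.5436 - 1.4056
  = 0.0924 bits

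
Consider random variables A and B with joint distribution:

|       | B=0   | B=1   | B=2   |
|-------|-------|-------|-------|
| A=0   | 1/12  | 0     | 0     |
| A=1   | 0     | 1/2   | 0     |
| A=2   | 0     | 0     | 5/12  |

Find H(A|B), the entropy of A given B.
Marginal P(B) (column sums):
  P(B=0) = 1/12 + 0 + 0 = 1/12
  P(B=1) = 0 + 1/2 + 0 = 1/2
  P(B=2) = 0 + 0 + 5/12 = 5/12

H(A|B) = -Σ P(A,B)·log₂ P(A|B), where P(A|B) = P(A,B) / P(B)
  (cells with P(A,B) = 0 contribute 0)
  (A=0,B=0): P(A|B) = (1/12)/(1/12) = 1;  -(1/12)·log₂(1) = 0.0000
  (A=1,B=1): P(A|B) = (1/2)/(1/2) = 1;  -(1/2)·log₂(1) = 0.0000
  (A=2,B=2): P(A|B) = (5/12)/(5/12) = 1;  -(5/12)·log₂(1) = 0.0000
H(A|B) = 0.0000 + 0.0000 + 0.0000
  = 0.0000 bits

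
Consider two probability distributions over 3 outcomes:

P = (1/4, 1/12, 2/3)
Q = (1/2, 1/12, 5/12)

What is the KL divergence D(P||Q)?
D(P||Q) = Σ P(i) log₂(P(i)/Q(i))
  i=0: (1/4) × log₂((1/4)/(1/2)) = (1/4) × log₂(1/2) = -0.2500
  i=1: (1/12) × log₂((1/12)/(1/12)) = (1/12) × log₂(1) = 0.0000
  i=2: (2/3) × log₂((2/3)/(5/12)) = (2/3) × log₂(8/5) = 0.4520
D(P||Q) = -0.2500 + 0.0000 + 0.4520
  = 0.2020 bits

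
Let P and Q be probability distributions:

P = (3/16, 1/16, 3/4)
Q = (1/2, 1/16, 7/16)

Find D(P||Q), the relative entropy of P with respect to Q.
D(P||Q) = Σ P(i) log₂(P(i)/Q(i))
  i=0: (3/16) × log₂((3/16)/(1/2)) = (3/16) × log₂(3/8) = -0.2653
  i=1: (1/16) × log₂((1/16)/(1/16)) = (1/16) × log₂(1) = 0.0000
  i=2: (3/4) × log₂((3/4)/(7/16)) = (3/4) × log₂(12/7) = 0.5832
D(P||Q) = -0.2653 + 0.0000 + 0.5832
  = 0.3179 bits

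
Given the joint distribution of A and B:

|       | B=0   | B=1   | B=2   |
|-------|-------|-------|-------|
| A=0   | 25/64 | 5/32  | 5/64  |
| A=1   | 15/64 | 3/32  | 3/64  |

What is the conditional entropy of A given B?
Marginal P(B) (column sums):
  P(B=0) = 25/64 + 15/64 = 5/8
  P(B=1) = 5/32 + 3/32 = 1/4
  P(B=2) = 5/64 + 3/64 = 1/8

H(A|B) = -Σ P(A,B)·log₂ P(A|B), where P(A|B) = P(A,B) / P(B)
  (A=0,B=0): P(A|B) = (25/64)/(5/8) = 5/8;  -(25/64)·log₂(5/8) = 0.2649
  (A=0,B=1): P(A|B) = (5/32)/(1/4) = 5/8;  -(5/32)·log₂(5/8) = 0.1059
  (A=0,B=2): P(A|B) = (5/64)/(1/8) = 5/8;  -(5/64)·log₂(5/8) = 0.0530
  (A=1,B=0): P(A|B) = (15/64)/(5/8) = 3/8;  -(15/64)·log₂(3/8) = 0.3316
  (A=1,B=1): P(A|B) = (3/32)/(1/4) = 3/8;  -(3/32)·log₂(3/8) = 0.1327
  (A=1,B=2): P(A|B) = (3/64)/(1/8) = 3/8;  -(3/64)·log₂(3/8) = 0.0663
H(A|B) = 0.2649 + 0.1059 + 0.0530 + 0.3316 + 0.1327 + 0.0663
  = 0.9544 bits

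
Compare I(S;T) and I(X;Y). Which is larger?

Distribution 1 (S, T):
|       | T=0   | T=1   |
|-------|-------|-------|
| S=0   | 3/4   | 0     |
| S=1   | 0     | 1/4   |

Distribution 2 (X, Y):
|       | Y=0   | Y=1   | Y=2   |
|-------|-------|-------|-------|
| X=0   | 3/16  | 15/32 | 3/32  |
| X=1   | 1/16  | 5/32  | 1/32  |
Distribution 1 (S, T):
Marginal P(S) (row sums):
  P(S=0) = 3/4 + 0 = 3/4
  P(S=1) = 0 + 1/4 = 1/4
Marginal P(T) (column sums):
  P(T=0) = 3/4 + 0 = 3/4
  P(T=1) = 0 + 1/4 = 1/4

H(S) = -[(3/4)·log₂(3/4) + (1/4)·log₂(1/4)]
  = 0.3113 + 0.5000
  = 0.8113 bits
H(T) = -[(3/4)·log₂(3/4) + (1/4)·log₂(1/4)]
  = 0.3113 + 0.5000
  = 0.8113 bits
H(S,T) = -[(3/4)·log₂(3/4) + (1/4)·log₂(1/4)]
  = 0.3113 + 0.5000
  = 0.8113 bits

I(S;T) = H(S) + H(T) - H(S,T)
  = 0.8113 + 0.8113 - 0.8113
  = 0.8113 bits

Distribution 2 (X, Y):
Marginal P(X) (row sums):
  P(X=0) = 3/16 + 15/32 + 3/32 = 3/4
  P(X=1) = 1/16 + 5/32 + 1/32 = 1/4
Marginal P(Y) (column sums):
  P(Y=0) = 3/16 + 1/16 = 1/4
  P(Y=1) = 15/32 + 5/32 = 5/8
  P(Y=2) = 3/32 + 1/32 = 1/8

H(X) = -[(3/4)·log₂(3/4) + (1/4)·log₂(1/4)]
  = 0.3113 + 0.5000
  = 0.8113 bits
H(Y) = -[(1/4)·log₂(1/4) + (5/8)·log₂(5/8) + (1/8)·log₂(1/8)]
  = 0.5000 + 0.4238 + 0.3750
  = 1.2988 bits
H(X,Y) = -[(3/16)·log₂(3/16) + (15/32)·log₂(15/32) + (3/32)·log₂(3/32) + (1/16)·log₂(1/16) + (5/32)·log₂(5/32) + (1/32)·log₂(1/32)]
  = 0.4528 + 0.5124 + 0.3202 + 0.2500 + 0.4184 + 0.1563
  = 2.1101 bits

I(X;Y) = H(X) + H(Y) - H(X,Y)
  = 0.8113 + 1.2988 - 2.1101
  = 0.0000 bits

I(S;T) = 0.8113 bits > I(X;Y) = 0.0000 bits, so (S, T) has the higher mutual information (stronger dependence).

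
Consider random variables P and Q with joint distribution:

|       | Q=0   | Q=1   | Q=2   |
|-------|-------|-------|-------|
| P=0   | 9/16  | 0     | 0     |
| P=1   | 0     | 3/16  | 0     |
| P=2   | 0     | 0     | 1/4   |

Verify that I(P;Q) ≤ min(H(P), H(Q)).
Marginal P(P) (row sums):
  P(P=0) = 9/16 + 0 + 0 = 9/16
  P(P=1) = 0 + 3/16 + 0 = 3/16
  P(P=2) = 0 + 0 + 1/4 = 1/4
Marginal P(Q) (column sums):
  P(Q=0) = 9/16 + 0 + 0 = 9/16
  P(Q=1) = 0 + 3/16 + 0 = 3/16
  P(Q=2) = 0 + 0 + 1/4 = 1/4

H(P) = -[(9/16)·log₂(9/16) + (3/16)·log₂(3/16) + (1/4)·log₂(1/4)]
  = 0.4669 + 0.4528 + 0.5000
  = 1.4197 bits
H(Q) = -[(9/16)·log₂(9/16) + (3/16)·log₂(3/16) + (1/4)·log₂(1/4)]
  = 0.4669 + 0.4528 + 0.5000
  = 1.4197 bits
H(P,Q) = -[(9/16)·log₂(9/16) + (3/16)·log₂(3/16) + (1/4)·log₂(1/4)]
  = 0.4669 + 0.4528 + 0.5000
  = 1.4197 bits

I(P;Q) = H(P) + H(Q) - H(P,Q)
  = 1.4197 + 1.4197 - 1.4197
  = 1.4197 bits

min(H(P), H(Q)) = min(1.4197, 1.4197) = 1.4197 bits
Since 1.4197 ≤ 1.4197, the bound is satisfied ✓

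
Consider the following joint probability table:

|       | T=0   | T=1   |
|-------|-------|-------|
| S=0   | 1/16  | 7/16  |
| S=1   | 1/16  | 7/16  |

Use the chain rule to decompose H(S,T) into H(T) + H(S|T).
By the chain rule: H(S,T) = H(T) + H(S|T)

Marginal P(T) (column sums):
  P(T=0) = 1/16 + 1/16 = 1/8
  P(T=1) = 7/16 + 7/16 = 7/8
H(T) = -[(1/8)·log₂(1/8) + (7/8)·log₂(7/8)]
  = 0.3750 + 0.1686
  = 0.5436 bits
H(S|T) = -Σ P(S,T)·log₂ P(S|T), where P(S|T) = P(S,T) / P(T)
  (S=0,T=0): P(S|T) = (1/16)/(1/8) = 1/2;  -(1/16)·log₂(1/2) = 0.0625
  (S=0,T=1): P(S|T) = (7/16)/(7/8) = 1/2;  -(7/16)·log₂(1/2) = 0.4375
  (S=1,T=0): P(S|T) = (1/16)/(1/8) = 1/2;  -(1/16)·log₂(1/2) = 0.0625
  (S=1,T=1): P(S|T) = (7/16)/(7/8) = 1/2;  -(7/16)·log₂(1/2) = 0.4375
H(S|T) = 0.0625 + 0.4375 + 0.0625 + 0.4375
  = 1.0000 bits

H(S,T) = H(T) + H(S|T) = 0.5436 + 1.0000 = 1.5436 bits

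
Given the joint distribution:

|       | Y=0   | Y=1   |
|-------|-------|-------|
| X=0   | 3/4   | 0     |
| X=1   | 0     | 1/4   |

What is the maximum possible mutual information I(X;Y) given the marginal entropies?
The upper bound on mutual information is I(X;Y) ≤ min(H(X), H(Y)).

Marginal P(X) (row sums):
  P(X=0) = 3/4 + 0 = 3/4
  P(X=1) = 0 + 1/4 = 1/4
Marginal P(Y) (column sums):
  P(Y=0) = 3/4 + 0 = 3/4
  P(Y=1) = 0 + 1/4 = 1/4

H(X) = -[(3/4)·log₂(3/4) + (1/4)·log₂(1/4)]
  = 0.3113 + 0.5000
  = 0.8113 bits
H(Y) = -[(3/4)·log₂(3/4) + (1/4)·log₂(1/4)]
  = 0.3113 + 0.5000
  = 0.8113 bits

Maximum possible I(X;Y) = min(0.8113, 0.8113) = 0.8113 bits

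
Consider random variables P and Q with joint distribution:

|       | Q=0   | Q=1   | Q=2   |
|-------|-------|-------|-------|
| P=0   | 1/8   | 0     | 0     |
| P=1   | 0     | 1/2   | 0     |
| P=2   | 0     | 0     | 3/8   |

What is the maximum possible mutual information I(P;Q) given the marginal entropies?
The upper bound on mutual information is I(P;Q) ≤ min(H(P), H(Q)).

Marginal P(P) (row sums):
  P(P=0) = 1/8 + 0 + 0 = 1/8
  P(P=1) = 0 + 1/2 + 0 = 1/2
  P(P=2) = 0 + 0 + 3/8 = 3/8
Marginal P(Q) (column sums):
  P(Q=0) = 1/8 + 0 + 0 = 1/8
  P(Q=1) = 0 + 1/2 + 0 = 1/2
  P(Q=2) = 0 + 0 + 3/8 = 3/8

H(P) = -[(1/8)·log₂(1/8) + (1/2)·log₂(1/2) + (3/8)·log₂(3/8)]
  = 0.3750 + 0.5000 + 0.5306
  = 1.4056 bits
H(Q) = -[(1/8)·log₂(1/8) + (1/2)·log₂(1/2) + (3/8)·log₂(3/8)]
  = 0.3750 + 0.5000 + 0.5306
  = 1.4056 bits

Maximum possible I(P;Q) = min(1.4056, 1.4056) = 1.4056 bits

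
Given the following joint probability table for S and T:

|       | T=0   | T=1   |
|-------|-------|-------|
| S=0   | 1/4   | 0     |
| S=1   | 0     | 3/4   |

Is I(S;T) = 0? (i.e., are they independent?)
Marginal P(S) (row sums):
  P(S=0) = 1/4 + 0 = 1/4
  P(S=1) = 0 + 3/4 = 3/4
Marginal P(T) (column sums):
  P(T=0) = 1/4 + 0 = 1/4
  P(T=1) = 0 + 3/4 = 3/4

S and T are independent iff P(S=i,T=j) = P(S=i)·P(T=j) for every cell.
  P(S=0)·P(T=0) = 1/4 × 1/4 = 1/16, but P(S=0,T=0) = 1/4 ✗

No, S and T are not independent. Quantitatively, I(S;T) > 0:

H(S) = -[(1/4)·log₂(1/4) + (3/4)·log₂(3/4)]
  = 0.5000 + 0.3113
  = 0.8113 bits
H(T) = -[(1/4)·log₂(1/4) + (3/4)·log₂(3/4)]
  = 0.5000 + 0.3113
  = 0.8113 bits
H(S,T) = -[(1/4)·log₂(1/4) + (3/4)·log₂(3/4)]
  = 0.5000 + 0.3113
  = 0.8113 bits
I(S;T) = H(S) + H(T) - H(S,T) = 0.8113 + 0.8113 - 0.8113 = 0.8113 bits > 0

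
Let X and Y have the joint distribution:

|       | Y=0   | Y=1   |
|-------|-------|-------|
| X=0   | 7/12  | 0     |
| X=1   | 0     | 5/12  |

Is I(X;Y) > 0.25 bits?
Marginal P(X) (row sums):
  P(X=0) = 7/12 + 0 = 7/12
  P(X=1) = 0 + 5/12 = 5/12
Marginal P(Y) (column sums):
  P(Y=0) = 7/12 + 0 = 7/12
  P(Y=1) = 0 + 5/12 = 5/12

H(X) = -[(7/12)·log₂(7/12) + (5/12)·log₂(5/12)]
  = 0.4536 + 0.5263
  = 0.9799 bits
H(Y) = -[(7/12)·log₂(7/12) + (5/12)·log₂(5/12)]
  = 0.4536 + 0.5263
  = 0.9799 bits
H(X,Y) = -[(7/12)·log₂(7/12) + (5/12)·log₂(5/12)]
  = 0.4536 + 0.5263
  = 0.9799 bits

I(X;Y) = H(X) + H(Y) - H(X,Y)
  = 0.9799 + 0.9799 - 0.9799
  = 0.9799 bits

Yes. I(X;Y) = 0.9799 bits, which is > 0.25 bits.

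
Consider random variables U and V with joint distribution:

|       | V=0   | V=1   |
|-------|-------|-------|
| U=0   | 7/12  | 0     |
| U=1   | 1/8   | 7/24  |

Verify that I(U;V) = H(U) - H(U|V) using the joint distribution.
Left side, from I(U;V) = H(U) + H(V) - H(U,V):
Marginal P(U) (row sums):
  P(U=0) = 7/12 + 0 = 7/12
  P(U=1) = 1/8 + 7/24 = 5/12
Marginal P(V) (column sums):
  P(V=0) = 7/12 + 1/8 = 17/24
  P(V=1) = 0 + 7/24 = 7/24

H(U) = -[(7/12)·log₂(7/12) + (5/12)·log₂(5/12)]
  = 0.4536 + 0.5263
  = 0.9799 bits
H(V) = -[(17/24)·log₂(17/24) + (7/24)·log₂(7/24)]
  = 0.3524 + 0.5185
  = 0.8709 bits
H(U,V) = -[(7/12)·log₂(7/12) + (1/8)·log₂(1/8) + (7/24)·log₂(7/24)]
  = 0.4536 + 0.3750 + 0.5185
  = 1.3471 bits

I(U;V) = H(U) + H(V) - H(U,V)
  = 0.9799 + 0.8709 - 1.3471
  = 0.5037 bits

Right side, with H(U|V) computed directly from the conditional probabilities:
H(U|V) = -Σ P(U,V)·log₂ P(U|V), where P(U|V) = P(U,V) / P(V)
  (cells with P(U,V) = 0 contribute 0)
  (U=0,V=0): P(U|V) = (7/12)/(17/24) = 14/17;  -(7/12)·log₂(14/17) = 0.1634
  (U=1,V=0): P(U|V) = (1/8)/(17/24) = 3/17;  -(1/8)·log₂(3/17) = 0.3128
  (U=1,V=1): P(U|V) = (7/24)/(7/24) = 1;  -(7/24)·log₂(1) = 0.0000
H(U|V) = 0.1634 + 0.3128 + 0.0000
  = 0.4762 bits
H(U) - H(U|V) = 0.9799 - 0.4762 = 0.5037 bits

Both sides equal 0.5037 bits, so I(U;V) = H(U) - H(U|V) ✓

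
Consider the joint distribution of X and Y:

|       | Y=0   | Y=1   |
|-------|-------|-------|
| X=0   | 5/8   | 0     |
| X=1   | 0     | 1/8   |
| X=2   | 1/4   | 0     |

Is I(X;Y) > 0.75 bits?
Marginal P(X) (row sums):
  P(X=0) = 5/8 + 0 = 5/8
  P(X=1) = 0 + 1/8 = 1/8
  P(X=2) = 1/4 + 0 = 1/4
Marginal P(Y) (column sums):
  P(Y=0) = 5/8 + 0 + 1/4 = 7/8
  P(Y=1) = 0 + 1/8 + 0 = 1/8

H(X) = -[(5/8)·log₂(5/8) + (1/8)·log₂(1/8) + (1/4)·log₂(1/4)]
  = 0.4238 + 0.3750 + 0.5000
  = 1.2988 bits
H(Y) = -[(7/8)·log₂(7/8) + (1/8)·log₂(1/8)]
  = 0.1686 + 0.3750
  = 0.5436 bits
H(X,Y) = -[(5/8)·log₂(5/8) + (1/8)·log₂(1/8) + (1/4)·log₂(1/4)]
  = 0.4238 + 0.3750 + 0.5000
  = 1.2988 bits

I(X;Y) = H(X) + H(Y) - H(X,Y)
  = 1.2988 + 0.5436 - 1.2988
  = 0.5436 bits

No. I(X;Y) = 0.5436 bits, which is ≤ 0.75 bits.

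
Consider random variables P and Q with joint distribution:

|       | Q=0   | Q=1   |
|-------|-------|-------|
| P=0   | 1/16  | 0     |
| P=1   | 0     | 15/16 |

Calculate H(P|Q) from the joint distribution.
Marginal P(Q) (column sums):
  P(Q=0) = 1/16 + 0 = 1/16
  P(Q=1) = 0 + 15/16 = 15/16

H(P|Q) = -Σ P(P,Q)·log₂ P(P|Q), where P(P|Q) = P(P,Q) / P(Q)
  (cells with P(P,Q) = 0 contribute 0)
  (P=0,Q=0): P(P|Q) = (1/16)/(1/16) = 1;  -(1/16)·log₂(1) = 0.0000
  (P=1,Q=1): P(P|Q) = (15/16)/(15/16) = 1;  -(15/16)·log₂(1) = 0.0000
H(P|Q) = 0.0000 + 0.0000
  = 0.0000 bits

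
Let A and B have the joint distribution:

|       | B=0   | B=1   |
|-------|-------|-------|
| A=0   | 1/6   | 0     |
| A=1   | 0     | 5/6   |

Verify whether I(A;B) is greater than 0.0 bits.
Marginal P(A) (row sums):
  P(A=0) = 1/6 + 0 = 1/6
  P(A=1) = 0 + 5/6 = 5/6
Marginal P(B) (column sums):
  P(B=0) = 1/6 + 0 = 1/6
  P(B=1) = 0 + 5/6 = 5/6

H(A) = -[(1/6)·log₂(1/6) + (5/6)·log₂(5/6)]
  = 0.4308 + 0.2192
  = 0.6500 bits
H(B) = -[(1/6)·log₂(1/6) + (5/6)·log₂(5/6)]
  = 0.4308 + 0.2192
  = 0.6500 bits
H(A,B) = -[(1/6)·log₂(1/6) + (5/6)·log₂(5/6)]
  = 0.4308 + 0.2192
  = 0.6500 bits

I(A;B) = H(A) + H(B) - H(A,B)
  = 0.6500 + 0.6500 - 0.6500
  = 0.6500 bits

Yes. I(A;B) = 0.6500 bits, which is > 0.0 bits.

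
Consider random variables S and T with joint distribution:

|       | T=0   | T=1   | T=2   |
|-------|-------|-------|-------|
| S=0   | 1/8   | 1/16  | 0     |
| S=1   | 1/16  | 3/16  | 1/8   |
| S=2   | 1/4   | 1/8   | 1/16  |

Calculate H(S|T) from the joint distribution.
Marginal P(T) (column sums):
  P(T=0) = 1/8 + 1/16 + 1/4 = 7/16
  P(T=1) = 1/16 + 3/16 + 1/8 = 3/8
  P(T=2) = 0 + 1/8 + 1/16 = 3/16

H(S|T) = -Σ P(S,T)·log₂ P(S|T), where P(S|T) = P(S,T) / P(T)
  (cells with P(S,T) = 0 contribute 0)
  (S=0,T=0): P(S|T) = (1/8)/(7/16) = 2/7;  -(1/8)·log₂(2/7) = 0.2259
  (S=0,T=1): P(S|T) = (1/16)/(3/8) = 1/6;  -(1/16)·log₂(1/6) = 0.1616
  (S=1,T=0): P(S|T) = (1/16)/(7/16) = 1/7;  -(1/16)·log₂(1/7) = 0.1755
  (S=1,T=1): P(S|T) = (3/16)/(3/8) = 1/2;  -(3/16)·log₂(1/2) = 0.1875
  (S=1,T=2): P(S|T) = (1/8)/(3/16) = 2/3;  -(1/8)·log₂(2/3) = 0.0731
  (S=2,T=0): P(S|T) = (1/4)/(7/16) = 4/7;  -(1/4)·log₂(4/7) = 0.2018
  (S=2,T=1): P(S|T) = (1/8)/(3/8) = 1/3;  -(1/8)·log₂(1/3) = 0.1981
  (S=2,T=2): P(S|T) = (1/16)/(3/16) = 1/3;  -(1/16)·log₂(1/3) = 0.0991
H(S|T) = 0.2259 + 0.1616 + 0.1755 + 0.1875 + 0.0731 + 0.2018 + 0.1981 + 0.0991
  = 1.3226 bits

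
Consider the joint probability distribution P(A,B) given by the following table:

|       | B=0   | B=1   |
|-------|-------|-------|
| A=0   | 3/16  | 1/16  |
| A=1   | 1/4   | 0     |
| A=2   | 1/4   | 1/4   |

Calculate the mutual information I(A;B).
Marginal P(A) (row sums):
  P(A=0) = 3/16 + 1/16 = 1/4
  P(A=1) = 1/4 + 0 = 1/4
  P(A=2) = 1/4 + 1/4 = 1/2
Marginal P(B) (column sums):
  P(B=0) = 3/16 + 1/4 + 1/4 = 11/16
  P(B=1) = 1/16 + 0 + 1/4 = 5/16

H(A) = -[(1/4)·log₂(1/4) + (1/4)·log₂(1/4) + (1/2)·log₂(1/2)]
  = 0.5000 + 0.5000 + 0.5000
  = 1.5000 bits
H(B) = -[(11/16)·log₂(11/16) + (5/16)·log₂(5/16)]
  = 0.3716 + 0.5244
  = 0.8960 bits
H(A,B) = -[(3/16)·log₂(3/16) + (1/16)·log₂(1/16) + (1/4)·log₂(1/4) + (1/4)·log₂(1/4) + (1/4)·log₂(1/4)]
  = 0.4528 + 0.2500 + 0.5000 + 0.5000 + 0.5000
  = 2.2028 bits

I(A;B) = H(A) + H(B) - H(A,B)
  = 1.5000 + 0.8960 - 2.2028
  = 0.1932 bits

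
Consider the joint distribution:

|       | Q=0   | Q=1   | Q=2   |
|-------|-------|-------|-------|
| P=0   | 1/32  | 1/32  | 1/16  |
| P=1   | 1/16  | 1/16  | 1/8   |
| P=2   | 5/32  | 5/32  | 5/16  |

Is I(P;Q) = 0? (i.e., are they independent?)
Marginal P(P) (row sums):
  P(P=0) = 1/32 + 1/32 + 1/16 = 1/8
  P(P=1) = 1/16 + 1/16 + 1/8 = 1/4
  P(P=2) = 5/32 + 5/32 + 5/16 = 5/8
Marginal P(Q) (column sums):
  P(Q=0) = 1/32 + 1/16 + 5/32 = 1/4
  P(Q=1) = 1/32 + 1/16 + 5/32 = 1/4
  P(Q=2) = 1/16 + 1/8 + 5/16 = 1/2

P and Q are independent iff P(P=i,Q=j) = P(P=i)·P(Q=j) for every cell.
  P(P=0)·P(Q=0) = 1/8 × 1/4 = 1/32 = P(P=0,Q=0) ✓
  P(P=0)·P(Q=1) = 1/8 × 1/4 = 1/32 = P(P=0,Q=1) ✓
  P(P=0)·P(Q=2) = 1/8 × 1/2 = 1/16 = P(P=0,Q=2) ✓
  P(P=1)·P(Q=0) = 1/4 × 1/4 = 1/16 = P(P=1,Q=0) ✓
  P(P=1)·P(Q=1) = 1/4 × 1/4 = 1/16 = P(P=1,Q=1) ✓
  P(P=1)·P(Q=2) = 1/4 × 1/2 = 1/8 = P(P=1,Q=2) ✓
  P(P=2)·P(Q=0) = 5/8 × 1/4 = 5/32 = P(P=2,Q=0) ✓
  P(P=2)·P(Q=1) = 5/8 × 1/4 = 5/32 = P(P=2,Q=1) ✓
  P(P=2)·P(Q=2) = 5/8 × 1/2 = 5/16 = P(P=2,Q=2) ✓

Yes, P and Q are independent: every cell factors, so I(P;Q) = 0 bits.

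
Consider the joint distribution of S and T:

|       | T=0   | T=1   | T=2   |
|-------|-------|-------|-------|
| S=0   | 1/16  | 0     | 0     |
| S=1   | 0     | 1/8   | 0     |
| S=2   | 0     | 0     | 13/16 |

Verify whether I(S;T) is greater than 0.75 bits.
Marginal P(S) (row sums):
  P(S=0) = 1/16 + 0 + 0 = 1/16
  P(S=1) = 0 + 1/8 + 0 = 1/8
  P(S=2) = 0 + 0 + 13/16 = 13/16
Marginal P(T) (column sums):
  P(T=0) = 1/16 + 0 + 0 = 1/16
  P(T=1) = 0 + 1/8 + 0 = 1/8
  P(T=2) = 0 + 0 + 13/16 = 13/16

H(S) = -[(1/16)·log₂(1/16) + (1/8)·log₂(1/8) + (13/16)·log₂(13/16)]
  = 0.2500 + 0.3750 + 0.2434
  = 0.8684 bits
H(T) = -[(1/16)·log₂(1/16) + (1/8)·log₂(1/8) + (13/16)·log₂(13/16)]
  = 0.2500 + 0.3750 + 0.2434
  = 0.8684 bits
H(S,T) = -[(1/16)·log₂(1/16) + (1/8)·log₂(1/8) + (13/16)·log₂(13/16)]
  = 0.2500 + 0.3750 + 0.2434
  = 0.8684 bits

I(S;T) = H(S) + H(T) - H(S,T)
  = 0.8684 + 0.8684 - 0.8684
  = 0.8684 bits

Yes. I(S;T) = 0.8684 bits, which is > 0.75 bits.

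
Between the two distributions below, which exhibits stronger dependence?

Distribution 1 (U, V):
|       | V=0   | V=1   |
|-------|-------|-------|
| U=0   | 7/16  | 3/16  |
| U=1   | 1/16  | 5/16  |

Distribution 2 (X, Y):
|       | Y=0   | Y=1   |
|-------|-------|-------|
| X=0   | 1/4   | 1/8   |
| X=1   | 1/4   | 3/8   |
Distribution 1 (U, V):
Marginal P(U) (row sums):
  P(U=0) = 7/16 + 3/16 = 5/8
  P(U=1) = 1/16 + 5/16 = 3/8
Marginal P(V) (column sums):
  P(V=0) = 7/16 + 1/16 = 1/2
  P(V=1) = 3/16 + 5/16 = 1/2

H(U) = -[(5/8)·log₂(5/8) + (3/8)·log₂(3/8)]
  = 0.4238 + 0.5306
  = 0.9544 bits
H(V) = -[(1/2)·log₂(1/2) + (1/2)·log₂(1/2)]
  = 0.5000 + 0.5000
  = 1.0000 bits
H(U,V) = -[(7/16)·log₂(7/16) + (3/16)·log₂(3/16) + (1/16)·log₂(1/16) + (5/16)·log₂(5/16)]
  = 0.5218 + 0.4528 + 0.2500 + 0.5244
  = 1.7490 bits

I(U;V) = H(U) + H(V) - H(U,V)
  = 0.9544 + 1.0000 - 1.7490
  = 0.2054 bits

Distribution 2 (X, Y):
Marginal P(X) (row sums):
  P(X=0) = 1/4 + 1/8 = 3/8
  P(X=1) = 1/4 + 3/8 = 5/8
Marginal P(Y) (column sums):
  P(Y=0) = 1/4 + 1/4 = 1/2
  P(Y=1) = 1/8 + 3/8 = 1/2

H(X) = -[(3/8)·log₂(3/8) + (5/8)·log₂(5/8)]
  = 0.5306 + 0.4238
  = 0.9544 bits
H(Y) = -[(1/2)·log₂(1/2) + (1/2)·log₂(1/2)]
  = 0.5000 + 0.5000
  = 1.0000 bits
H(X,Y) = -[(1/4)·log₂(1/4) + (1/8)·log₂(1/8) + (1/4)·log₂(1/4) + (3/8)·log₂(3/8)]
  = 0.5000 + 0.3750 + 0.5000 + 0.5306
  = 1.9056 bits

I(X;Y) = H(X) + H(Y) - H(X,Y)
  = 0.9544 + 1.0000 - 1.9056
  = 0.0488 bits

I(U;V) = 0.2054 bits > I(X;Y) = 0.0488 bits, so (U, V) has the higher mutual information (stronger dependence).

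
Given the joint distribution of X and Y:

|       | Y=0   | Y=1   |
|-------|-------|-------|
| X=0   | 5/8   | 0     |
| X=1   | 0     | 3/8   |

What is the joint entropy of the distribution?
H(X,Y) = -Σ P(X,Y) log₂ P(X,Y), summed over the non-zero cells:
H(X,Y) = -[(5/8)·log₂(5/8) + (3/8)·log₂(3/8)]
  = 0.4238 + 0.5306
  = 0.9544 bits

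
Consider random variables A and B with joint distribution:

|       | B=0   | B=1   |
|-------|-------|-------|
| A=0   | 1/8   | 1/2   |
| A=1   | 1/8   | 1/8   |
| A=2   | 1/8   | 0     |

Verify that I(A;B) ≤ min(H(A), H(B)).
Marginal P(A) (row sums):
  P(A=0) = 1/8 + 1/2 = 5/8
  P(A=1) = 1/8 + 1/8 = 1/4
  P(A=2) = 1/8 + 0 = 1/8
Marginal P(B) (column sums):
  P(B=0) = 1/8 + 1/8 + 1/8 = 3/8
  P(B=1) = 1/2 + 1/8 + 0 = 5/8

H(A) = -[(5/8)·log₂(5/8) + (1/4)·log₂(1/4) + (1/8)·log₂(1/8)]
  = 0.4238 + 0.5000 + 0.3750
  = 1.2988 bits
H(B) = -[(3/8)·log₂(3/8) + (5/8)·log₂(5/8)]
  = 0.5306 + 0.4238
  = 0.9544 bits
H(A,B) = -[(1/8)·log₂(1/8) + (1/2)·log₂(1/2) + (1/8)·log₂(1/8) + (1/8)·log₂(1/8) + (1/8)·log₂(1/8)]
  = 0.3750 + 0.5000 + 0.3750 + 0.3750 + 0.3750
  = 2.0000 bits

I(A;B) = H(A) + H(B) - H(A,B)
  = 1.2988 + 0.9544 - 2.0000
  = 0.2532 bits

min(H(A), H(B)) = min(1.2988, 0.9544) = 0.9544 bits
Since 0.2532 ≤ 0.9544, the bound is satisfied ✓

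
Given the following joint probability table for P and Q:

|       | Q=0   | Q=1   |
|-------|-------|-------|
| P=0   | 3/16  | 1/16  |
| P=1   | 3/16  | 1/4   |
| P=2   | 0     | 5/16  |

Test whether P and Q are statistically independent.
Marginal P(P) (row sums):
  P(P=0) = 3/16 + 1/16 = 1/4
  P(P=1) = 3/16 + 1/4 = 7/16
  P(P=2) = 0 + 5/16 = 5/16
Marginal P(Q) (column sums):
  P(Q=0) = 3/16 + 3/16 + 0 = 3/8
  P(Q=1) = 1/16 + 1/4 + 5/16 = 5/8

P and Q are independent iff P(P=i,Q=j) = P(P=i)·P(Q=j) for every cell.
  P(P=0)·P(Q=0) = 1/4 × 3/8 = 3/32, but P(P=0,Q=0) = 3/16 ✗

No, P and Q are not independent. Quantitatively, I(P;Q) > 0:

H(P) = -[(1/4)·log₂(1/4) + (7/16)·log₂(7/16) + (5/16)·log₂(5/16)]
  = 0.5000 + 0.5218 + 0.5244
  = 1.5462 bits
H(Q) = -[(3/8)·log₂(3/8) + (5/8)·log₂(5/8)]
  = 0.5306 + 0.4238
  = 0.9544 bits
H(P,Q) = -[(3/16)·log₂(3/16) + (1/16)·log₂(1/16) + (3/16)·log₂(3/16) + (1/4)·log₂(1/4) + (5/16)·log₂(5/16)]
  = 0.4528 + 0.2500 + 0.4528 + 0.5000 + 0.5244
  = 2.1800 bits
I(P;Q) = H(P) + H(Q) - H(P,Q) = 1.5462 + 0.9544 - 2.1800 = 0.3206 bits > 0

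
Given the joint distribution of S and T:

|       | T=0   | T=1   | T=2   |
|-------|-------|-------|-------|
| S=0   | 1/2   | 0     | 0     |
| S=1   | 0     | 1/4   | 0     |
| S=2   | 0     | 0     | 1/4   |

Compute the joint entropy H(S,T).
H(S,T) = -Σ P(S,T) log₂ P(S,T), summed over the non-zero cells:
H(S,T) = -[(1/2)·log₂(1/2) + (1/4)·log₂(1/4) + (1/4)·log₂(1/4)]
  = 0.5000 + 0.5000 + 0.5000
  = 1.5000 bits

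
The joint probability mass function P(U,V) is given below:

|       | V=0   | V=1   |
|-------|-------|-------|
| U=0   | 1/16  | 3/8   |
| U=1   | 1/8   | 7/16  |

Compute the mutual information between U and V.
Marginal P(U) (row sums):
  P(U=0) = 1/16 + 3/8 = 7/16
  P(U=1) = 1/8 + 7/16 = 9/16
Marginal P(V) (column sums):
  P(V=0) = 1/16 + 1/8 = 3/16
  P(V=1) = 3/8 + 7/16 = 13/16

H(U) = -[(7/16)·log₂(7/16) + (9/16)·log₂(9/16)]
  = 0.5218 + 0.4669
  = 0.9887 bits
H(V) = -[(3/16)·log₂(3/16) + (13/16)·log₂(13/16)]
  = 0.4528 + 0.2434
  = 0.6962 bits
H(U,V) = -[(1/16)·log₂(1/16) + (3/8)·log₂(3/8) + (1/8)·log₂(1/8) + (7/16)·log₂(7/16)]
  = 0.2500 + 0.5306 + 0.3750 + 0.5218
  = 1.6774 bits

I(U;V) = H(U) + H(V) - H(U,V)
  = 0.9887 + 0.6962 - 1.6774
  = 0.0075 bits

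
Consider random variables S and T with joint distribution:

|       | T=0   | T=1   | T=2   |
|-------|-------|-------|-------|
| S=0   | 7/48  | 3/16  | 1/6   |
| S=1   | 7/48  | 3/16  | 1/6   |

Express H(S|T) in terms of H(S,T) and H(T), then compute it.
H(S|T) = H(S,T) - H(T)

Marginal P(T) (column sums):
  P(T=0) = 7/48 + 7/48 = 7/24
  P(T=1) = 3/16 + 3/16 = 3/8
  P(T=2) = 1/6 + 1/6 = 1/3

H(S,T) = -[(7/48)·log₂(7/48) + (3/16)·log₂(3/16) + (1/6)·log₂(1/6) + (7/48)·log₂(7/48) + (3/16)·log₂(3/16) + (1/6)·log₂(1/6)]
  = 0.4051 + 0.4528 + 0.4308 + 0.4051 + 0.4528 + 0.4308
  = 2.5774 bits
H(T) = -[(7/24)·log₂(7/24) + (3/8)·log₂(3/8) + (1/3)·log₂(1/3)]
  = 0.5185 + 0.5306 + 0.5283
  = 1.5774 bits

H(S|T) = 2.5774 - 1.5774 = 1.0000 bits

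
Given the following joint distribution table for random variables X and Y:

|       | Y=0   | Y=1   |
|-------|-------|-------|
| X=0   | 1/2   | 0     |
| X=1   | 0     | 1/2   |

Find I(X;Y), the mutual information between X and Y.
Marginal P(X) (row sums):
  P(X=0) = 1/2 + 0 = 1/2
  P(X=1) = 0 + 1/2 = 1/2
Marginal P(Y) (column sums):
  P(Y=0) = 1/2 + 0 = 1/2
  P(Y=1) = 0 + 1/2 = 1/2

H(X) = -[(1/2)·log₂(1/2) + (1/2)·log₂(1/2)]
  = 0.5000 + 0.5000
  = 1.0000 bits
H(Y) = -[(1/2)·log₂(1/2) + (1/2)·log₂(1/2)]
  = 0.5000 + 0.5000
  = 1.0000 bits
H(X,Y) = -[(1/2)·log₂(1/2) + (1/2)·log₂(1/2)]
  = 0.5000 + 0.5000
  = 1.0000 bits

I(X;Y) = H(X) + H(Y) - H(X,Y)
  = 1.0000 + 1.0000 - 1.0000
  = 1.0000 bits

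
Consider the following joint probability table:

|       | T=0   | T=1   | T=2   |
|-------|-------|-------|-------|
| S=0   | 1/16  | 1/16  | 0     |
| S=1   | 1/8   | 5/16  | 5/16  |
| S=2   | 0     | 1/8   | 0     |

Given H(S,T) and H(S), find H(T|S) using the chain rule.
From the chain rule: H(S,T) = H(S) + H(T|S)
Therefore: H(T|S) = H(S,T) - H(S)

H(S,T) = -[(1/16)·log₂(1/16) + (1/16)·log₂(1/16) + (1/8)·log₂(1/8) + (5/16)·log₂(5/16) + (5/16)·log₂(5/16) + (1/8)·log₂(1/8)]
  = 0.2500 + 0.2500 + 0.3750 + 0.5244 + 0.5244 + 0.3750
  = 2.2988 bits
Marginal P(S) (row sums):
  P(S=0) = 1/16 + 1/16 + 0 = 1/8
  P(S=1) = 1/8 + 5/16 + 5/16 = 3/4
  P(S=2) = 0 + 1/8 + 0 = 1/8
H(S) = -[(1/8)·log₂(1/8) + (3/4)·log₂(3/4) + (1/8)·log₂(1/8)]
  = 0.3750 + 0.3113 + 0.3750
  = 1.0613 bits

H(T|S) = 2.2988 - 1.0613 = 1.2375 bits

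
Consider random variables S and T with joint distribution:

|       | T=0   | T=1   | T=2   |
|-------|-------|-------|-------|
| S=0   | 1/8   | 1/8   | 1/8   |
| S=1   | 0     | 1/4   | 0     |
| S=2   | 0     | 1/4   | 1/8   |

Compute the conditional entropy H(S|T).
Marginal P(T) (column sums):
  P(T=0) = 1/8 + 0 + 0 = 1/8
  P(T=1) = 1/8 + 1/4 + 1/4 = 5/8
  P(T=2) = 1/8 + 0 + 1/8 = 1/4

H(S|T) = -Σ P(S,T)·log₂ P(S|T), where P(S|T) = P(S,T) / P(T)
  (cells with P(S,T) = 0 contribute 0)
  (S=0,T=0): P(S|T) = (1/8)/(1/8) = 1;  -(1/8)·log₂(1) = 0.0000
  (S=0,T=1): P(S|T) = (1/8)/(5/8) = 1/5;  -(1/8)·log₂(1/5) = 0.2902
  (S=0,T=2): P(S|T) = (1/8)/(1/4) = 1/2;  -(1/8)·log₂(1/2) = 0.1250
  (S=1,T=1): P(S|T) = (1/4)/(5/8) = 2/5;  -(1/4)·log₂(2/5) = 0.3305
  (S=2,T=1): P(S|T) = (1/4)/(5/8) = 2/5;  -(1/4)·log₂(2/5) = 0.3305
  (S=2,T=2): P(S|T) = (1/8)/(1/4) = 1/2;  -(1/8)·log₂(1/2) = 0.1250
H(S|T) = 0.0000 + 0.2902 + 0.1250 + 0.3305 + 0.3305 + 0.1250
  = 1.2012 bits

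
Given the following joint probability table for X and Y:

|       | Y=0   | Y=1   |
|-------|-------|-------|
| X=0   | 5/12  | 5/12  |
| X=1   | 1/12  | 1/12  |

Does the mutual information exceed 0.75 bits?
Marginal P(X) (row sums):
  P(X=0) = 5/12 + 5/12 = 5/6
  P(X=1) = 1/12 + 1/12 = 1/6
Marginal P(Y) (column sums):
  P(Y=0) = 5/12 + 1/12 = 1/2
  P(Y=1) = 5/12 + 1/12 = 1/2

H(X) = -[(5/6)·log₂(5/6) + (1/6)·log₂(1/6)]
  = 0.2192 + 0.4308
  = 0.6500 bits
H(Y) = -[(1/2)·log₂(1/2) + (1/2)·log₂(1/2)]
  = 0.5000 + 0.5000
  = 1.0000 bits
H(X,Y) = -[(5/12)·log₂(5/12) + (5/12)·log₂(5/12) + (1/12)·log₂(1/12) + (1/12)·log₂(1/12)]
  = 0.5263 + 0.5263 + 0.2987 + 0.2987
  = 1.6500 bits

I(X;Y) = H(X) + H(Y) - H(X,Y)
  = 0.6500 + 1.0000 - 1.6500
  = 0.0000 bits

No. I(X;Y) = 0.0000 bits, which is ≤ 0.75 bits.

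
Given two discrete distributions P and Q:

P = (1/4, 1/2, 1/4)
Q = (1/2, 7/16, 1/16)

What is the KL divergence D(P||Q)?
D(P||Q) = Σ P(i) log₂(P(i)/Q(i))
  i=0: (1/4) × log₂((1/4)/(1/2)) = (1/4) × log₂(1/2) = -0.2500
  i=1: (1/2) × log₂((1/2)/(7/16)) = (1/2) × log₂(8/7) = 0.0963
  i=2: (1/4) × log₂((1/4)/(1/16)) = (1/4) × log₂(4) = 0.5000
D(P||Q) = -0.2500 + 0.0963 + 0.5000
  = 0.3463 bits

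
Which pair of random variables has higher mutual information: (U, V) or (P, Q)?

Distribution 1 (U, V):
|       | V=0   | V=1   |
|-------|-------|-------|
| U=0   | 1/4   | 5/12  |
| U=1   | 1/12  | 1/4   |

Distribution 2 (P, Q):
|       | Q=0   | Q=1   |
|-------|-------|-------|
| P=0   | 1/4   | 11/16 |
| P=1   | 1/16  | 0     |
Distribution 1 (U, V):
Marginal P(U) (row sums):
  P(U=0) = 1/4 + 5/12 = 2/3
  P(U=1) = 1/12 + 1/4 = 1/3
Marginal P(V) (column sums):
  P(V=0) = 1/4 + 1/12 = 1/3
  P(V=1) = 5/12 + 1/4 = 2/3

H(U) = -[(2/3)·log₂(2/3) + (1/3)·log₂(1/3)]
  = 0.3900 + 0.5283
  = 0.9183 bits
H(V) = -[(1/3)·log₂(1/3) + (2/3)·log₂(2/3)]
  = 0.5283 + 0.3900
  = 0.9183 bits
H(U,V) = -[(1/4)·log₂(1/4) + (5/12)·log₂(5/12) + (1/12)·log₂(1/12) + (1/4)·log₂(1/4)]
  = 0.5000 + 0.5263 + 0.2987 + 0.5000
  = 1.8250 bits

I(U;V) = H(U) + H(V) - H(U,V)
  = 0.9183 + 0.9183 - 1.8250
  = 0.0116 bits

Distribution 2 (P, Q):
Marginal P(P) (row sums):
  P(P=0) = 1/4 + 11/16 = 15/16
  P(P=1) = 1/16 + 0 = 1/16
Marginal P(Q) (column sums):
  P(Q=0) = 1/4 + 1/16 = 5/16
  P(Q=1) = 11/16 + 0 = 11/16

H(P) = -[(15/16)·log₂(15/16) + (1/16)·log₂(1/16)]
  = 0.0873 + 0.2500
  = 0.3373 bits
H(Q) = -[(5/16)·log₂(5/16) + (11/16)·log₂(11/16)]
  = 0.5244 + 0.3716
  = 0.8960 bits
H(P,Q) = -[(1/4)·log₂(1/4) + (11/16)·log₂(11/16) + (1/16)·log₂(1/16)]
  = 0.5000 + 0.3716 + 0.2500
  = 1.1216 bits

I(P;Q) = H(P) + H(Q) - H(P,Q)
  = 0.3373 + 0.8960 - 1.1216
  = 0.1117 bits

I(P;Q) = 0.1117 bits > I(U;V) = 0.0116 bits, so (P, Q) has the higher mutual information (stronger dependence).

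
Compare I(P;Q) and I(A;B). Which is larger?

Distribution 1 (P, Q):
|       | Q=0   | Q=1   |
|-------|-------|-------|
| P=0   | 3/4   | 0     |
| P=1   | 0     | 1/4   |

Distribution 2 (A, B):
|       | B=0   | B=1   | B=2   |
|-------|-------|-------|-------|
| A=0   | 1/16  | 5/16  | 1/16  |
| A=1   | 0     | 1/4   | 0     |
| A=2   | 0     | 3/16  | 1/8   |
Distribution 1 (P, Q):
Marginal P(P) (row sums):
  P(P=0) = 3/4 + 0 = 3/4
  P(P=1) = 0 + 1/4 = 1/4
Marginal P(Q) (column sums):
  P(Q=0) = 3/4 + 0 = 3/4
  P(Q=1) = 0 + 1/4 = 1/4

H(P) = -[(3/4)·log₂(3/4) + (1/4)·log₂(1/4)]
  = 0.3113 + 0.5000
  = 0.8113 bits
H(Q) = -[(3/4)·log₂(3/4) + (1/4)·log₂(1/4)]
  = 0.3113 + 0.5000
  = 0.8113 bits
H(P,Q) = -[(3/4)·log₂(3/4) + (1/4)·log₂(1/4)]
  = 0.3113 + 0.5000
  = 0.8113 bits

I(P;Q) = H(P) + H(Q) - H(P,Q)
  = 0.8113 + 0.8113 - 0.8113
  = 0.8113 bits

Distribution 2 (A, B):
Marginal P(A) (row sums):
  P(A=0) = 1/16 + 5/16 + 1/16 = 7/16
  P(A=1) = 0 + 1/4 + 0 = 1/4
  P(A=2) = 0 + 3/16 + 1/8 = 5/16
Marginal P(B) (column sums):
  P(B=0) = 1/16 + 0 + 0 = 1/16
  P(B=1) = 5/16 + 1/4 + 3/16 = 3/4
  P(B=2) = 1/16 + 0 + 1/8 = 3/16

H(A) = -[(7/16)·log₂(7/16) + (1/4)·log₂(1/4) + (5/16)·log₂(5/16)]
  = 0.5218 + 0.5000 + 0.5244
  = 1.5462 bits
H(B) = -[(1/16)·log₂(1/16) + (3/4)·log₂(3/4) + (3/16)·log₂(3/16)]
  = 0.2500 + 0.3113 + 0.4528
  = 1.0141 bits
H(A,B) = -[(1/16)·log₂(1/16) + (5/16)·log₂(5/16) + (1/16)·log₂(1/16) + (1/4)·log₂(1/4) + (3/16)·log₂(3/16) + (1/8)·log₂(1/8)]
  = 0.2500 + 0.5244 + 0.2500 + 0.5000 + 0.4528 + 0.3750
  = 2.3522 bits

I(A;B) = H(A) + H(B) - H(A,B)
  = 1.5462 + 1.0141 - 2.3522
  = 0.2081 bits

I(P;Q) = 0.8113 bits > I(A;B) = 0.2081 bits, so (P, Q) has the higher mutual information (stronger dependence).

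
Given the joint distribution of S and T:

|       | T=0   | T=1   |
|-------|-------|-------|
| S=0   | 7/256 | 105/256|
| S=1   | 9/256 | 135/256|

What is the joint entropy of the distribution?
H(S,T) = -Σ P(S,T) log₂ P(S,T), summed over the non-zero cells:
H(S,T) = -[(7/256)·log₂(7/256) + (105/256)·log₂(105/256) + (9/256)·log₂(9/256) + (135/256)·log₂(135/256)]
  = 0.1420 + 0.5274 + 0.1698 + 0.4868
  = 1.3260 bits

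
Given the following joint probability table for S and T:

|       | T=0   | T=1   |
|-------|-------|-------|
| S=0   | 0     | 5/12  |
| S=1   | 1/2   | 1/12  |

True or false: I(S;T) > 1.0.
Marginal P(S) (row sums):
  P(S=0) = 0 + 5/12 = 5/12
  P(S=1) = 1/2 + 1/12 = 7/12
Marginal P(T) (column sums):
  P(T=0) = 0 + 1/2 = 1/2
  P(T=1) = 5/12 + 1/12 = 1/2

H(S) = -[(5/12)·log₂(5/12) + (7/12)·log₂(7/12)]
  = 0.5263 + 0.4536
  = 0.9799 bits
H(T) = -[(1/2)·log₂(1/2) + (1/2)·log₂(1/2)]
  = 0.5000 + 0.5000
  = 1.0000 bits
H(S,T) = -[(5/12)·log₂(5/12) + (1/2)·log₂(1/2) + (1/12)·log₂(1/12)]
  = 0.5263 + 0.5000 + 0.2987
  = 1.3250 bits

I(S;T) = H(S) + H(T) - H(S,T)
  = 0.9799 + 1.0000 - 1.3250
  = 0.6549 bits

False. I(S;T) = 0.6549 bits, which is ≤ 1.0 bits.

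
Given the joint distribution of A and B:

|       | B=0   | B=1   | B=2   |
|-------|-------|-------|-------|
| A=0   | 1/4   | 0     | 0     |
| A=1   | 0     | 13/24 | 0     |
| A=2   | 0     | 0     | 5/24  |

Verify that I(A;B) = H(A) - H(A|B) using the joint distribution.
Left side, from I(A;B) = H(A) + H(B) - H(A,B):
Marginal P(A) (row sums):
  P(A=0) = 1/4 + 0 + 0 = 1/4
  P(A=1) = 0 + 13/24 + 0 = 13/24
  P(A=2) = 0 + 0 + 5/24 = 5/24
Marginal P(B) (column sums):
  P(B=0) = 1/4 + 0 + 0 = 1/4
  P(B=1) = 0 + 13/24 + 0 = 13/24
  P(B=2) = 0 + 0 + 5/24 = 5/24

H(A) = -[(1/4)·log₂(1/4) + (13/24)·log₂(13/24) + (5/24)·log₂(5/24)]
  = 0.5000 + 0.4791 + 0.4715
  = 1.4506 bits
H(B) = -[(1/4)·log₂(1/4) + (13/24)·log₂(13/24) + (5/24)·log₂(5/24)]
  = 0.5000 + 0.4791 + 0.4715
  = 1.4506 bits
H(A,B) = -[(1/4)·log₂(1/4) + (13/24)·log₂(13/24) + (5/24)·log₂(5/24)]
  = 0.5000 + 0.4791 + 0.4715
  = 1.4506 bits

I(A;B) = H(A) + H(B) - H(A,B)
  = 1.4506 + 1.4506 - 1.4506
  = 1.4506 bits

Right side, with H(A|B) computed directly from the conditional probabilities:
H(A|B) = -Σ P(A,B)·log₂ P(A|B), where P(A|B) = P(A,B) / P(B)
  (cells with P(A,B) = 0 contribute 0)
  (A=0,B=0): P(A|B) = (1/4)/(1/4) = 1;  -(1/4)·log₂(1) = 0.0000
  (A=1,B=1): P(A|B) = (13/24)/(13/24) = 1;  -(13/24)·log₂(1) = 0.0000
  (A=2,B=2): P(A|B) = (5/24)/(5/24) = 1;  -(5/24)·log₂(1) = 0.0000
H(A|B) = 0.0000 + 0.0000 + 0.0000
  = 0.0000 bits
H(A) - H(A|B) = 1.4506 - 0.0000 = 1.4506 bits

Both sides equal 1.4506 bits, so I(A;B) = H(A) - H(A|B) ✓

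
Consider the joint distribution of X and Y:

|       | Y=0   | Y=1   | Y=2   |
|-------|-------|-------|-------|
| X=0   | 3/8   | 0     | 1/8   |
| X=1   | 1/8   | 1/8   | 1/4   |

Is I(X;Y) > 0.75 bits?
Marginal P(X) (row sums):
  P(X=0) = 3/8 + 0 + 1/8 = 1/2
  P(X=1) = 1/8 + 1/8 + 1/4 = 1/2
Marginal P(Y) (column sums):
  P(Y=0) = 3/8 + 1/8 = 1/2
  P(Y=1) = 0 + 1/8 = 1/8
  P(Y=2) = 1/8 + 1/4 = 3/8

H(X) = -[(1/2)·log₂(1/2) + (1/2)·log₂(1/2)]
  = 0.5000 + 0.5000
  = 1.0000 bits
H(Y) = -[(1/2)·log₂(1/2) + (1/8)·log₂(1/8) + (3/8)·log₂(3/8)]
  = 0.5000 + 0.3750 + 0.5306
  = 1.4056 bits
H(X,Y) = -[(3/8)·log₂(3/8) + (1/8)·log₂(1/8) + (1/8)·log₂(1/8) + (1/8)·log₂(1/8) + (1/4)·log₂(1/4)]
  = 0.5306 + 0.3750 + 0.3750 + 0.3750 + 0.5000
  = 2.1556 bits

I(X;Y) = H(X) + H(Y) - H(X,Y)
  = 1.0000 + 1.4056 - 2.1556
  = 0.2500 bits

No. I(X;Y) = 0.2500 bits, which is ≤ 0.75 bits.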